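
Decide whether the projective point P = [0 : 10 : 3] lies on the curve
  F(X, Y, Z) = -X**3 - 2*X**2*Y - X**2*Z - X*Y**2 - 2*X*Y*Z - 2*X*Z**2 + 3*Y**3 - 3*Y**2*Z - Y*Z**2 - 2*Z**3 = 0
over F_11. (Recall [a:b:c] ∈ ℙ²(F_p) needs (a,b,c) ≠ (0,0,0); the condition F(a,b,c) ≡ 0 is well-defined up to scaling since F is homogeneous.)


F(0,10,3) ≡ 9 (mod 11); P is NOT on the curve.

Evaluate F(0, 10, 3) term-by-term (mod 11).
  -X**3 ↦ -1·0·1·1 = 0
  -2*X**2*Y ↦ -2·0·10·1 = 0
  -X**2*Z ↦ -1·0·1·3 = 0
  -X*Y**2 ↦ -1·0·100·1 = 0
  -2*X*Y*Z ↦ -2·0·10·3 = 0
  -2*X*Z**2 ↦ -2·0·1·9 = 0
  3*Y**3 ↦ 3·1·1000·1 = 3000
  -3*Y**2*Z ↦ -3·1·100·3 = -900
  -Y*Z**2 ↦ -1·1·10·9 = -90
  -2*Z**3 ↦ -2·1·1·27 = -54
Sum: F(0, 10, 3) = (0) + (0) + (0) + (0) + (0) + (0) + (3000) + (-900) + (-90) + (-54) = 1956.
Reducing mod 11: 1956 ≡ 9 (mod 11).
Since F(a, b, c) ≡ 9 ≠ 0 (mod 11), P does NOT lie on the curve.


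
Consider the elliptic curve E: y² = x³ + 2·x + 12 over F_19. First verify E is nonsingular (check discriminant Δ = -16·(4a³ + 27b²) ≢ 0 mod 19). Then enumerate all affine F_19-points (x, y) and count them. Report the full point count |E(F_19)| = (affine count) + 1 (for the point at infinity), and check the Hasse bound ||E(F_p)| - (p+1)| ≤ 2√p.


Affine points = {(2, 9), (2, 10), (3, 8), (3, 11), (10, 5), (10, 14), (11, 4), (11, 15), (12, 4), (12, 15), (15, 4), (15, 15), (16, 6), (16, 13), (17, 0), (18, 3), (18, 16)}; affine count = 17; |E(F_19)| = 18.

Discriminant check: Δ ∝ 4a³ + 27b² = 4·2³ + 27·12² = 4·8 + 27·144 ≡ 6 (mod 19). Nonzero ⇒ E is nonsingular.
For each x ∈ F_19, compute rhs = x³ + 2·x + 12 mod 19, then count y ∈ F_19 with y² ≡ rhs.
  x = 0: rhs = 12, matching y values: none (0 points).
  x = 1: rhs = 15, matching y values: none (0 points).
  x = 2: rhs = 5, matching y values: 9, 10 (2 points).
  x = 3: rhs = 7, matching y values: 8, 11 (2 points).
  x = 4: rhs = 8, matching y values: none (0 points).
  x = 5: rhs = 14, matching y values: none (0 points).
  x = 6: rhs = 12, matching y values: none (0 points).
  x = 7: rhs = 8, matching y values: none (0 points).
  x = 8: rhs = 8, matching y values: none (0 points).
  x = 9: rhs = 18, matching y values: none (0 points).
  x = 10: rhs = 6, matching y values: 5, 14 (2 points).
  x = 11: rhs = 16, matching y values: 4, 15 (2 points).
  x = 12: rhs = 16, matching y values: 4, 15 (2 points).
  x = 13: rhs = 12, matching y values: none (0 points).
  x = 14: rhs = 10, matching y values: none (0 points).
  x = 15: rhs = 16, matching y values: 4, 15 (2 points).
  x = 16: rhs = 17, matching y values: 6, 13 (2 points).
  x = 17: rhs = 0, matching y values: 0 (1 points).
  x = 18: rhs = 9, matching y values: 3, 16 (2 points).
Total affine count: 17.
Full point count |E(F_19)| = 17 + 1 = 18.
Hasse bound: |18 − (19+1)| = |-2| = 2 ≤ 2√19 ≈ 8.7178 ✓.


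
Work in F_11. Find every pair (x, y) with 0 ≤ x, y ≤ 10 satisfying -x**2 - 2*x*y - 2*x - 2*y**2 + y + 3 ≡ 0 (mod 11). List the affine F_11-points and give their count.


Affine F_11-points: {(0, 7), (0, 10), (1, 0), (1, 5), (5, 3), (5, 9), (6, 4), (6, 7), (8, 0), (8, 9), (9, 3), (9, 5)}; count = 12.

For each of the 121 pairs (x, y) ∈ F_11², evaluate f(x, y) mod 11. Record the zeros.
  x = 0: [0↦3, 1↦2, 2↦8, 3↦10, 4↦8, 5↦2, 6↦3, 7↦0, 8↦4, 9↦4, 10↦0]  zeros at y ∈ {7, 10}
  x = 1: [0↦0, 1↦8, 2↦1, 3↦1, 4↦8, 5↦0, 6↦10, 7↦5, 8↦7, 9↦5, 10↦10]  zeros at y ∈ {0, 5}
  x = 2: [0↦6, 1↦1, 2↦3, 3↦1, 4↦6, 5↦7, 6↦4, 7↦8, 8↦8, 9↦4, 10↦7]  zeros at y ∈ ∅
  x = 3: [0↦10, 1↦3, 2↦3, 3↦10, 4↦2, 5↦1, 6↦7, 7↦9, 8↦7, 9↦1, 10↦2]  zeros at y ∈ ∅
  x = 4: [0↦1, 1↦3, 2↦1, 3↦6, 4↦7, 5↦4, 6↦8, 7↦8, 8↦4, 9↦7, 10↦6]  zeros at y ∈ ∅
  x = 5: [0↦1, 1↦1, 2↦8, 3↦0, 4↦10, 5↦5, 6↦7, 7↦5, 8↦10, 9↦0, 10↦8]  zeros at y ∈ {3, 9}
  x = 6: [0↦10, 1↦8, 2↦2, 3↦3, 4↦0, 5↦4, 6↦4, 7↦0, 8↦3, 9↦2, 10↦8]  zeros at y ∈ {4, 7}
  x = 7: [0↦6, 1↦2, 2↦5, 3↦4, 4↦10, 5↦1, 6↦10, 7↦4, 8↦5, 9↦2, 10↦6]  zeros at y ∈ ∅
  x = 8: [0↦0, 1↦5, 2↦6, 3↦3, 4↦7, 5↦7, 6↦3, 7↦6, 8↦5, 9↦0, 10↦2]  zeros at y ∈ {0, 9}
  x = 9: [0↦3, 1↦6, 2↦5, 3↦0, 4↦2, 5↦0, 6↦5, 7↦6, 8↦3, 9↦7, 10↦7]  zeros at y ∈ {3, 5}
  x = 10: [0↦4, 1↦5, 2↦2, 3↦6, 4↦6, 5↦2, 6↦5, 7↦4, 8↦10, 9↦1, 10↦10]  zeros at y ∈ ∅
Collecting zeros: affine points = {(0, 7), (0, 10), (1, 0), (1, 5), (5, 3), (5, 9), (6, 4), (6, 7), (8, 0), (8, 9), (9, 3), (9, 5)}.
Total count |C(F_11)_aff| = 12.


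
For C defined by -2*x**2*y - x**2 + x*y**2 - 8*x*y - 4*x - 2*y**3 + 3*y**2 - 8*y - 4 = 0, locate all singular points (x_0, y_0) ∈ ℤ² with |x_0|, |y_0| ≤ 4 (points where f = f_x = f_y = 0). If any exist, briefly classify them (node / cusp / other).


Singular points: {(-2, 0)}; classification: node.

Compute partial derivatives:
  f_x = -4*x*y - 2*x + y**2 - 8*y - 4.
  f_y = -2*x**2 + 2*x*y - 8*x - 6*y**2 + 6*y - 8.
Scan x_0 ∈ {−4, ..., 4}. For each x_0, f_y(x_0, y) is a polynomial in y; find its integer roots y ∈ {−4, ..., 4}, then test f_x and f at those candidates.
  x = -4: f_y(-4, y) = -6*y**2 - 2*y - 8; no integer root y with |y| ≤ 4.
  x = -3: f_y(-3, y) = -6*y**2 - 2; no integer root y with |y| ≤ 4.
  x = -2: f_y(-2, y) = -6*y**2 + 2*y; vanishes at y ∈ {0}. (-2, 0): f_x = 0, f = 0 — SINGULAR.
  x = -1: f_y(-1, y) = -6*y**2 + 4*y - 2; no integer root y with |y| ≤ 4.
  x = 0: f_y(0, y) = -6*y**2 + 6*y - 8; no integer root y with |y| ≤ 4.
  x = 1: f_y(1, y) = -6*y**2 + 8*y - 18; no integer root y with |y| ≤ 4.
  x = 2: f_y(2, y) = -6*y**2 + 10*y - 32; no integer root y with |y| ≤ 4.
  x = 3: f_y(3, y) = -6*y**2 + 12*y - 50; no integer root y with |y| ≤ 4.
  x = 4: f_y(4, y) = -6*y**2 + 14*y - 72; no integer root y with |y| ≤ 4.
Only singular point on the grid: (-2, 0).
Classify: substitute x = -2 + u, y = 0 + v and expand: f = -2*u**2*v - u**2 + u*v**2 - 2*v**3 + v**2.
No constant or linear terms (consistent with a singular point). Quadratic part: -u**2 + v**2. Cubic part: -2*u**2*v + u*v**2 - 2*v**3.
The quadratic part v**2 - u**2 = (v − u)(v + u) splits into two distinct linear factors, so there are two distinct tangent lines y − 0 = ±(x − -2) — this is a node (ordinary double point).
Classification: node.


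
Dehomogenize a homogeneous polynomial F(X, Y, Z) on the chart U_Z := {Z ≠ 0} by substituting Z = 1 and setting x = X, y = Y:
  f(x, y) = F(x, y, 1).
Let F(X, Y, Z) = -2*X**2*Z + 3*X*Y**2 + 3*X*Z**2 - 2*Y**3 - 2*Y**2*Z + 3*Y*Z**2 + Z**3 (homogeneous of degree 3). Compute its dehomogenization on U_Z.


f(x, y) = -2*x**2 + 3*x*y**2 + 3*x - 2*y**3 - 2*y**2 + 3*y + 1

On U_Z we set Z = 1. Each monomial c·X^i·Y^j·Z^k in F becomes c·x^i·y^j·1^k = c·x^i·y^j.
Substituting Z = 1: F(X, Y, 1) = -2*x**2 + 3*x*y**2 + 3*x - 2*y**3 - 2*y**2 + 3*y + 1.
Note: deg(f) ≤ deg(F) = 3; strict inequality happens when F is divisible by Z (lost terms).


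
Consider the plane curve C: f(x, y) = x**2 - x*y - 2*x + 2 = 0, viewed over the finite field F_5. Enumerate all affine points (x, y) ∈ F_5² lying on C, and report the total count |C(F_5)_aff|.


Affine F_5-points: {(1, 1), (2, 1), (3, 0), (4, 0)}; count = 4.

For each of the 25 pairs (x, y) ∈ F_5², evaluate f(x, y) mod 5. Record the zeros.
  x = 0: [0↦2, 1↦2, 2↦2, 3↦2, 4↦2]  zeros at y ∈ ∅
  x = 1: [0↦1, 1↦0, 2↦4, 3↦3, 4↦2]  zeros at y ∈ {1}
  x = 2: [0↦2, 1↦0, 2↦3, 3↦1, 4↦4]  zeros at y ∈ {1}
  x = 3: [0↦0, 1↦2, 2↦4, 3↦1, 4↦3]  zeros at y ∈ {0}
  x = 4: [0↦0, 1↦1, 2↦2, 3↦3, 4↦4]  zeros at y ∈ {0}
Collecting zeros: affine points = {(1, 1), (2, 1), (3, 0), (4, 0)}.
Total count |C(F_5)_aff| = 4.


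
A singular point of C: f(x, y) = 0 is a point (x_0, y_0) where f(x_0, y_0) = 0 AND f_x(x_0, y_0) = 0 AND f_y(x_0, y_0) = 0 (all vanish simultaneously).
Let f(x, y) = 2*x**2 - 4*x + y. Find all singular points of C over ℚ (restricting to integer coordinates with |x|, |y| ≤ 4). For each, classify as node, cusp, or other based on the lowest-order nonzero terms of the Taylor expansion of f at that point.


No singular points in the scanned grid; C is smooth there.

Compute partial derivatives:
  f_x = 4*x - 4.
  f_y = 1.
f_y = 1 is a nonzero constant, so f_y never vanishes: no point (x, y) can satisfy f = f_x = f_y = 0. In particular no (x, y) ∈ {−4, ..., 4}² is singular; the curve is smooth.


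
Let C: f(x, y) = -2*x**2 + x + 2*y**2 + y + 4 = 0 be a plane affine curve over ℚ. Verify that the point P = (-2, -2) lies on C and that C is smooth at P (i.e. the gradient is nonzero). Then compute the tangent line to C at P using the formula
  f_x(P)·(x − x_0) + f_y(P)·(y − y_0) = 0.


Tangent line at P: 9*x - 7*y + 4 = 0.

Step 1: f(-2, -2) = 0, so P lies on C.
Step 2: partial derivatives
  f_x(x, y) = 1 - 4*x, f_y(x, y) = 4*y + 1.
  f_x(P) = 9, f_y(P) = -7 (gradient nonzero, so P is smooth).
Step 3: tangent line at P: 9·(x − -2) + -7·(y − -2) = 0.
Expanding: 9*x - 7*y + 4 = 0.


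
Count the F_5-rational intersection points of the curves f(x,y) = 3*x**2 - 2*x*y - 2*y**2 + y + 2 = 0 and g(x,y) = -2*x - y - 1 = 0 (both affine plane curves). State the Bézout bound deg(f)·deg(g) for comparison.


Common zeros: {(1, 2)}; count = 1; Bézout bound = 2.

deg(f) = 2, deg(g) = 1, so Bézout bound = 2.
Scan x ∈ F_5. For each x, list the y ∈ F_5 with f(x, y) ≡ 0 and those with g(x, y) ≡ 0 (mod 5); the common zeros in that column are the intersection.
  x = 0: f ≡ 0 at y ∈ ∅; g ≡ 0 at y ∈ {4}; common: ∅.
  x = 1: f ≡ 0 at y ∈ {0, 2}; g ≡ 0 at y ∈ {2}; common: {2}.
  x = 2: f ≡ 0 at y ∈ {2, 4}; g ≡ 0 at y ∈ {0}; common: ∅.
  x = 3: f ≡ 0 at y ∈ ∅; g ≡ 0 at y ∈ {3}; common: ∅.
  x = 4: f ≡ 0 at y ∈ {0, 4}; g ≡ 0 at y ∈ {1}; common: ∅.
Collecting: common zeros = {(1, 2)}, so the count is 1.
Comparison with the Bézout bound: 1 ≤ 2 = deg(f)·deg(g), as expected for curves with no common component (the affine F_5-count falls short of the bound because intersections may lie at infinity, over extension fields, or carry multiplicity).


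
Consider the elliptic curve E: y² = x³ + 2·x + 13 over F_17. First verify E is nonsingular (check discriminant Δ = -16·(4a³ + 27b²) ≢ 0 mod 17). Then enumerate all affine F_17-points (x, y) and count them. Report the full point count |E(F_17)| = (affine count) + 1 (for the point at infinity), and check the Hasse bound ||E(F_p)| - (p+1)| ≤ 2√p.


Affine points = {(0, 8), (0, 9), (1, 4), (1, 13), (2, 5), (2, 12), (4, 0), (7, 8), (7, 9), (10, 8), (10, 9), (13, 3), (13, 14), (15, 1), (15, 16)}; affine count = 15; |E(F_17)| = 16.

Discriminant check: Δ ∝ 4a³ + 27b² = 4·2³ + 27·13² = 4·8 + 27·169 ≡ 5 (mod 17). Nonzero ⇒ E is nonsingular.
For each x ∈ F_17, compute rhs = x³ + 2·x + 13 mod 17, then count y ∈ F_17 with y² ≡ rhs.
  x = 0: rhs = 13, matching y values: 8, 9 (2 points).
  x = 1: rhs = 16, matching y values: 4, 13 (2 points).
  x = 2: rhs = 8, matching y values: 5, 12 (2 points).
  x = 3: rhs = 12, matching y values: none (0 points).
  x = 4: rhs = 0, matching y values: 0 (1 points).
  x = 5: rhs = 12, matching y values: none (0 points).
  x = 6: rhs = 3, matching y values: none (0 points).
  x = 7: rhs = 13, matching y values: 8, 9 (2 points).
  x = 8: rhs = 14, matching y values: none (0 points).
  x = 9: rhs = 12, matching y values: none (0 points).
  x = 10: rhs = 13, matching y values: 8, 9 (2 points).
  x = 11: rhs = 6, matching y values: none (0 points).
  x = 12: rhs = 14, matching y values: none (0 points).
  x = 13: rhs = 9, matching y values: 3, 14 (2 points).
  x = 14: rhs = 14, matching y values: none (0 points).
  x = 15: rhs = 1, matching y values: 1, 16 (2 points).
  x = 16: rhs = 10, matching y values: none (0 points).
Total affine count: 15.
Full point count |E(F_17)| = 15 + 1 = 16.
Hasse bound: |16 − (17+1)| = |-2| = 2 ≤ 2√17 ≈ 8.2462 ✓.


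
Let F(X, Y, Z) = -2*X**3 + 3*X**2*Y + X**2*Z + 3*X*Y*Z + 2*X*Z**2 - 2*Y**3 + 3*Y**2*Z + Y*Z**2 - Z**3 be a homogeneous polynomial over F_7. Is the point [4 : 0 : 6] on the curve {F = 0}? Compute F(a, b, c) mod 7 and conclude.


F(4,0,6) ≡ 5 (mod 7); P is NOT on the curve.

Evaluate F(4, 0, 6) term-by-term (mod 7).
  -2*X**3 ↦ -2·64·1·1 = -128
  3*X**2*Y ↦ 3·16·0·1 = 0
  X**2*Z ↦ 1·16·1·6 = 96
  3*X*Y*Z ↦ 3·4·0·6 = 0
  2*X*Z**2 ↦ 2·4·1·36 = 288
  -2*Y**3 ↦ -2·1·0·1 = 0
  3*Y**2*Z ↦ 3·1·0·6 = 0
  Y*Z**2 ↦ 1·1·0·36 = 0
  -Z**3 ↦ -1·1·1·216 = -216
Sum: F(4, 0, 6) = (-128) + (0) + (96) + (0) + (288) + (0) + (0) + (0) + (-216) = 40.
Reducing mod 7: 40 ≡ 5 (mod 7).
Since F(a, b, c) ≡ 5 ≠ 0 (mod 7), P does NOT lie on the curve.


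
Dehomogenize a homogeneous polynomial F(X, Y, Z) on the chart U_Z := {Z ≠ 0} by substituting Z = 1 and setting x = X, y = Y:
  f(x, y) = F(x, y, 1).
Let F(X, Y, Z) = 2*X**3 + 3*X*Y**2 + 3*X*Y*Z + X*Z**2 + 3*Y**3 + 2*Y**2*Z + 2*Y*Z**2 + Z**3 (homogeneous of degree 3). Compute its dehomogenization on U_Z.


f(x, y) = 2*x**3 + 3*x*y**2 + 3*x*y + x + 3*y**3 + 2*y**2 + 2*y + 1

On U_Z we set Z = 1. Each monomial c·X^i·Y^j·Z^k in F becomes c·x^i·y^j·1^k = c·x^i·y^j.
Substituting Z = 1: F(X, Y, 1) = 2*x**3 + 3*x*y**2 + 3*x*y + x + 3*y**3 + 2*y**2 + 2*y + 1.
Note: deg(f) ≤ deg(F) = 3; strict inequality happens when F is divisible by Z (lost terms).


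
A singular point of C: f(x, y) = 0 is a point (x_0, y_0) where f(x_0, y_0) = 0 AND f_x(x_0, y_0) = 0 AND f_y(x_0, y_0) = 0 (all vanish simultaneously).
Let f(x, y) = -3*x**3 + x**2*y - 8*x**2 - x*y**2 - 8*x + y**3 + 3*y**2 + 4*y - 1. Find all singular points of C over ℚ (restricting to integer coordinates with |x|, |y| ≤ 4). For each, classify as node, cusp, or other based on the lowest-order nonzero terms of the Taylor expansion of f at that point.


Singular points: {(-1, -1)}; classification: cusp.

Compute partial derivatives:
  f_x = -9*x**2 + 2*x*y - 16*x - y**2 - 8.
  f_y = x**2 - 2*x*y + 3*y**2 + 6*y + 4.
Scan x_0 ∈ {−4, ..., 4}. For each x_0, f_y(x_0, y) is a polynomial in y; find its integer roots y ∈ {−4, ..., 4}, then test f_x and f at those candidates.
  x = -4: f_y(-4, y) = 3*y**2 + 14*y + 20; no integer root y with |y| ≤ 4.
  x = -3: f_y(-3, y) = 3*y**2 + 12*y + 13; no integer root y with |y| ≤ 4.
  x = -2: f_y(-2, y) = 3*y**2 + 10*y + 8; vanishes at y ∈ {-2}. (-2, -2): f_x = -8 ≠ 0.
  x = -1: f_y(-1, y) = 3*y**2 + 8*y + 5; vanishes at y ∈ {-1}. (-1, -1): f_x = 0, f = 0 — SINGULAR.
  x = 0: f_y(0, y) = 3*y**2 + 6*y + 4; no integer root y with |y| ≤ 4.
  x = 1: f_y(1, y) = 3*y**2 + 4*y + 5; no integer root y with |y| ≤ 4.
  x = 2: f_y(2, y) = 3*y**2 + 2*y + 8; no integer root y with |y| ≤ 4.
  x = 3: f_y(3, y) = 3*y**2 + 13; no integer root y with |y| ≤ 4.
  x = 4: f_y(4, y) = 3*y**2 - 2*y + 20; no integer root y with |y| ≤ 4.
Only singular point on the grid: (-1, -1).
Classify: substitute x = -1 + u, y = -1 + v and expand: f = -3*u**3 + u**2*v - u*v**2 + v**3 + v**2.
No constant or linear terms (consistent with a singular point). Quadratic part: v**2. Cubic part: -3*u**3 + u**2*v - u*v**2 + v**3.
The quadratic part v**2 is a perfect square, so there is a single (double) tangent line v = 0, i.e. y = -1. Restricting the cubic part to that line (v = 0) leaves -3*u**3 ≠ 0, so f is not divisible by v and the branch is v² ≈ 3*u**3 to lowest order — this is a cusp.
Classification: cusp.


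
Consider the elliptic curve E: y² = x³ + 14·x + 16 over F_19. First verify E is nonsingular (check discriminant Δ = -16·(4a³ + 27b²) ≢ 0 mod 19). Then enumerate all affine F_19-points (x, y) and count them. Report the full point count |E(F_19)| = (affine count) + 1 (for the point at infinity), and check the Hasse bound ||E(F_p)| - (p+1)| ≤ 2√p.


Affine points = {(0, 4), (0, 15), (3, 3), (3, 16), (7, 1), (7, 18), (9, 4), (9, 15), (10, 4), (10, 15), (11, 0), (13, 1), (13, 18), (14, 7), (14, 12), (16, 2), (16, 17), (18, 1), (18, 18)}; affine count = 19; |E(F_19)| = 20.

Discriminant check: Δ ∝ 4a³ + 27b² = 4·14³ + 27·16² = 4·2744 + 27·256 ≡ 9 (mod 19). Nonzero ⇒ E is nonsingular.
For each x ∈ F_19, compute rhs = x³ + 14·x + 16 mod 19, then count y ∈ F_19 with y² ≡ rhs.
  x = 0: rhs = 16, matching y values: 4, 15 (2 points).
  x = 1: rhs = 12, matching y values: none (0 points).
  x = 2: rhs = 14, matching y values: none (0 points).
  x = 3: rhs = 9, matching y values: 3, 16 (2 points).
  x = 4: rhs = 3, matching y values: none (0 points).
  x = 5: rhs = 2, matching y values: none (0 points).
  x = 6: rhs = 12, matching y values: none (0 points).
  x = 7: rhs = 1, matching y values: 1, 18 (2 points).
  x = 8: rhs = 13, matching y values: none (0 points).
  x = 9: rhs = 16, matching y values: 4, 15 (2 points).
  x = 10: rhs = 16, matching y values: 4, 15 (2 points).
  x = 11: rhs = 0, matching y values: 0 (1 points).
  x = 12: rhs = 12, matching y values: none (0 points).
  x = 13: rhs = 1, matching y values: 1, 18 (2 points).
  x = 14: rhs = 11, matching y values: 7, 12 (2 points).
  x = 15: rhs = 10, matching y values: none (0 points).
  x = 16: rhs = 4, matching y values: 2, 17 (2 points).
  x = 17: rhs = 18, matching y values: none (0 points).
  x = 18: rhs = 1, matching y values: 1, 18 (2 points).
Total affine count: 19.
Full point count |E(F_19)| = 19 + 1 = 20.
Hasse bound: |20 − (19+1)| = |0| = 0 ≤ 2√19 ≈ 8.7178 ✓.


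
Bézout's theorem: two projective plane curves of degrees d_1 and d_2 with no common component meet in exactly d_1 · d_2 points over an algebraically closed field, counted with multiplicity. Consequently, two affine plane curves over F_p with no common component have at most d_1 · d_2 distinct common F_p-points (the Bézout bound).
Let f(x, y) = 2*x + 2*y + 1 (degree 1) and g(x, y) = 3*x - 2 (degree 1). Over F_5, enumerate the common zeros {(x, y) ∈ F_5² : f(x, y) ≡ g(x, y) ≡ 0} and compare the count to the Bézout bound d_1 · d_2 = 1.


Common zeros: {(4, 3)}; count = 1; Bézout bound = 1.

deg(f) = 1, deg(g) = 1, so Bézout bound = 1.
Scan x ∈ F_5. For each x, list the y ∈ F_5 with f(x, y) ≡ 0 and those with g(x, y) ≡ 0 (mod 5); the common zeros in that column are the intersection.
  x = 0: f ≡ 0 at y ∈ {2}; g ≡ 0 at y ∈ ∅; common: ∅.
  x = 1: f ≡ 0 at y ∈ {1}; g ≡ 0 at y ∈ ∅; common: ∅.
  x = 2: f ≡ 0 at y ∈ {0}; g ≡ 0 at y ∈ ∅; common: ∅.
  x = 3: f ≡ 0 at y ∈ {4}; g ≡ 0 at y ∈ ∅; common: ∅.
  x = 4: f ≡ 0 at y ∈ {3}; g ≡ 0 at y ∈ {0, 1, 2, 3, 4}; common: {3}.
Collecting: common zeros = {(4, 3)}, so the count is 1.
Comparison with the Bézout bound: 1 ≤ 1 = deg(f)·deg(g), as expected for curves with no common component (the bound is attained).


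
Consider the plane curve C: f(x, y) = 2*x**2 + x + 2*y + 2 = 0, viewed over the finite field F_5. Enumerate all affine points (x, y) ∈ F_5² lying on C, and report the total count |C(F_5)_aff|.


Affine F_5-points: {(0, 4), (1, 0), (2, 4), (3, 1), (4, 1)}; count = 5.

For each of the 25 pairs (x, y) ∈ F_5², evaluate f(x, y) mod 5. Record the zeros.
  x = 0: [0↦2, 1↦4, 2↦1, 3↦3, 4↦0]  zeros at y ∈ {4}
  x = 1: [0↦0, 1↦2, 2↦4, 3↦1, 4↦3]  zeros at y ∈ {0}
  x = 2: [0↦2, 1↦4, 2↦1, 3↦3, 4↦0]  zeros at y ∈ {4}
  x = 3: [0↦3, 1↦0, 2↦2, 3↦4, 4↦1]  zeros at y ∈ {1}
  x = 4: [0↦3, 1↦0, 2↦2, 3↦4, 4↦1]  zeros at y ∈ {1}
Collecting zeros: affine points = {(0, 4), (1, 0), (2, 4), (3, 1), (4, 1)}.
Total count |C(F_5)_aff| = 5.


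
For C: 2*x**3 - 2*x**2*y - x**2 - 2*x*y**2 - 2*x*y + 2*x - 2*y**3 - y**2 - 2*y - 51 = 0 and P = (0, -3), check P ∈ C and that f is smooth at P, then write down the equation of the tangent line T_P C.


Tangent line at P: -10*x - 50*y - 150 = 0.

Step 1: f(0, -3) = 0, so P lies on C.
Step 2: partial derivatives
  f_x(x, y) = 6*x**2 - 4*x*y - 2*x - 2*y**2 - 2*y + 2, f_y(x, y) = -2*x**2 - 4*x*y - 2*x - 6*y**2 - 2*y - 2.
  f_x(P) = -10, f_y(P) = -50 (gradient nonzero, so P is smooth).
Step 3: tangent line at P: -10·(x − 0) + -50·(y − -3) = 0.
Expanding: -10*x - 50*y - 150 = 0.


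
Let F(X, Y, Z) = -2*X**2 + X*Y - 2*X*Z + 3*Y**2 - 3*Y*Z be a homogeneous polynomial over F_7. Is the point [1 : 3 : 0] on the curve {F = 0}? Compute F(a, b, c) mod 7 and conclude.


F(1,3,0) ≡ 0 (mod 7); P is on the curve.

Evaluate F(1, 3, 0) term-by-term (mod 7).
  -2*X**2 ↦ -2·1·1·1 = -2
  X*Y ↦ 1·1·3·1 = 3
  -2*X*Z ↦ -2·1·1·0 = 0
  3*Y**2 ↦ 3·1·9·1 = 27
  -3*Y*Z ↦ -3·1·3·0 = 0
Sum: F(1, 3, 0) = (-2) + (3) + (0) + (27) + (0) = 28.
Reducing mod 7: 28 ≡ 0 (mod 7).
Since F(a, b, c) ≡ 0 (mod 7), P lies on the curve.


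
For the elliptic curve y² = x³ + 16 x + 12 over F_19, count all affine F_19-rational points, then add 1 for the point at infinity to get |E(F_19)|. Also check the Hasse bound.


Affine points = {(3, 7), (3, 12), (4, 8), (4, 11), (6, 1), (6, 18), (7, 7), (7, 12), (8, 5), (8, 14), (9, 7), (9, 12), (13, 2), (13, 17), (14, 4), (14, 15), (15, 6), (15, 13)}; affine count = 18; |E(F_19)| = 19.

Discriminant check: Δ ∝ 4a³ + 27b² = 4·16³ + 27·12² = 4·4096 + 27·144 ≡ 18 (mod 19). Nonzero ⇒ E is nonsingular.
For each x ∈ F_19, compute rhs = x³ + 16·x + 12 mod 19, then count y ∈ F_19 with y² ≡ rhs.
  x = 0: rhs = 12, matching y values: none (0 points).
  x = 1: rhs = 10, matching y values: none (0 points).
  x = 2: rhs = 14, matching y values: none (0 points).
  x = 3: rhs = 11, matching y values: 7, 12 (2 points).
  x = 4: rhs = 7, matching y values: 8, 11 (2 points).
  x = 5: rhs = 8, matching y values: none (0 points).
  x = 6: rhs = 1, matching y values: 1, 18 (2 points).
  x = 7: rhs = 11, matching y values: 7, 12 (2 points).
  x = 8: rhs = 6, matching y values: 5, 14 (2 points).
  x = 9: rhs = 11, matching y values: 7, 12 (2 points).
  x = 10: rhs = 13, matching y values: none (0 points).
  x = 11: rhs = 18, matching y values: none (0 points).
  x = 12: rhs = 13, matching y values: none (0 points).
  x = 13: rhs = 4, matching y values: 2, 17 (2 points).
  x = 14: rhs = 16, matching y values: 4, 15 (2 points).
  x = 15: rhs = 17, matching y values: 6, 13 (2 points).
  x = 16: rhs = 13, matching y values: none (0 points).
  x = 17: rhs = 10, matching y values: none (0 points).
  x = 18: rhs = 14, matching y values: none (0 points).
Total affine count: 18.
Full point count |E(F_19)| = 18 + 1 = 19.
Hasse bound: |19 − (19+1)| = |-1| = 1 ≤ 2√19 ≈ 8.7178 ✓.


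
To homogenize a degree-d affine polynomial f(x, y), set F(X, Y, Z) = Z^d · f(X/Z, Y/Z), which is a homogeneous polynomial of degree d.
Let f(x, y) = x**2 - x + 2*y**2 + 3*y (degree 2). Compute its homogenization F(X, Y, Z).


F(X, Y, Z) = X**2 - X*Z + 2*Y**2 + 3*Y*Z

deg(f) = 2.
Substitute x = X/Z, y = Y/Z into f, then multiply by Z^2.
  monomial 1·x^2·y^0 ↦ 1·X^2·Y^0·Z^0.
  monomial -1·x^1·y^0 ↦ -1·X^1·Y^0·Z^1.
  monomial 2·x^0·y^2 ↦ 2·X^0·Y^2·Z^0.
  monomial 3·x^0·y^1 ↦ 3·X^0·Y^1·Z^1.
Collecting: F(X, Y, Z) = X**2 - X*Z + 2*Y**2 + 3*Y*Z.


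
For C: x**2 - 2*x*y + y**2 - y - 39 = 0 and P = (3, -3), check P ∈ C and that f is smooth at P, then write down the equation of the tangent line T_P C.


Tangent line at P: 12*x - 13*y - 75 = 0.

Step 1: f(3, -3) = 0, so P lies on C.
Step 2: partial derivatives
  f_x(x, y) = 2*x - 2*y, f_y(x, y) = -2*x + 2*y - 1.
  f_x(P) = 12, f_y(P) = -13 (gradient nonzero, so P is smooth).
Step 3: tangent line at P: 12·(x − 3) + -13·(y − -3) = 0.
Expanding: 12*x - 13*y - 75 = 0.


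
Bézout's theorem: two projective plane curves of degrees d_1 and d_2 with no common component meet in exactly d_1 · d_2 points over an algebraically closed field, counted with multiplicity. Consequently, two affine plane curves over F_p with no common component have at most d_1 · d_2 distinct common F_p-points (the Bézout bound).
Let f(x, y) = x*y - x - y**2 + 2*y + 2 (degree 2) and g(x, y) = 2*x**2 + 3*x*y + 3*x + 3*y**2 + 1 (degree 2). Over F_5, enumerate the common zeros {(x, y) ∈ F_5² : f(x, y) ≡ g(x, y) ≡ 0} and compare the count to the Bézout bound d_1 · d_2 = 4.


Common zeros: {(2, 0)}; count = 1; Bézout bound = 4.

deg(f) = 2, deg(g) = 2, so Bézout bound = 4.
Scan x ∈ F_5. For each x, list the y ∈ F_5 with f(x, y) ≡ 0 and those with g(x, y) ≡ 0 (mod 5); the common zeros in that column are the intersection.
  x = 0: f ≡ 0 at y ∈ ∅; g ≡ 0 at y ∈ ∅; common: ∅.
  x = 1: f ≡ 0 at y ∈ ∅; g ≡ 0 at y ∈ ∅; common: ∅.
  x = 2: f ≡ 0 at y ∈ {0, 4}; g ≡ 0 at y ∈ {0, 3}; common: {0}.
  x = 3: f ≡ 0 at y ∈ {2, 3}; g ≡ 0 at y ∈ {1}; common: ∅.
  x = 4: f ≡ 0 at y ∈ ∅; g ≡ 0 at y ∈ {0, 1}; common: ∅.
Collecting: common zeros = {(2, 0)}, so the count is 1.
Comparison with the Bézout bound: 1 ≤ 4 = deg(f)·deg(g), as expected for curves with no common component (the affine F_5-count falls short of the bound because intersections may lie at infinity, over extension fields, or carry multiplicity).


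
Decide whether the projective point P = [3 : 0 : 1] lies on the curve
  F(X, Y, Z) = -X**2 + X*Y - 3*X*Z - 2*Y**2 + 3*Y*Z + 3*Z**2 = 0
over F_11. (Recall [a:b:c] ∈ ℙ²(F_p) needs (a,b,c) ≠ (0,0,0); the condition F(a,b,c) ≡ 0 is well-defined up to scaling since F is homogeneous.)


F(3,0,1) ≡ 7 (mod 11); P is NOT on the curve.

Evaluate F(3, 0, 1) term-by-term (mod 11).
  -X**2 ↦ -1·9·1·1 = -9
  X*Y ↦ 1·3·0·1 = 0
  -3*X*Z ↦ -3·3·1·1 = -9
  -2*Y**2 ↦ -2·1·0·1 = 0
  3*Y*Z ↦ 3·1·0·1 = 0
  3*Z**2 ↦ 3·1·1·1 = 3
Sum: F(3, 0, 1) = (-9) + (0) + (-9) + (0) + (0) + (3) = -15.
Reducing mod 11: -15 ≡ 7 (mod 11).
Since F(a, b, c) ≡ 7 ≠ 0 (mod 11), P does NOT lie on the curve.


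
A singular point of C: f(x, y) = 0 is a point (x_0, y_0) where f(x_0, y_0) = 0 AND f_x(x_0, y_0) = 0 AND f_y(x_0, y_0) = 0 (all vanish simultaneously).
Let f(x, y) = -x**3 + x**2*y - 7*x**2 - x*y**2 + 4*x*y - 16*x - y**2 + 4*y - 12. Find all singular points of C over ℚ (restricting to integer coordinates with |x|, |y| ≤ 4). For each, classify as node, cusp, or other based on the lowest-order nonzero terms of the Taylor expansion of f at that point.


Singular points: {(-2, 0)}; classification: node.

Compute partial derivatives:
  f_x = -3*x**2 + 2*x*y - 14*x - y**2 + 4*y - 16.
  f_y = x**2 - 2*x*y + 4*x - 2*y + 4.
Scan x_0 ∈ {−4, ..., 4}. For each x_0, f_y(x_0, y) is a polynomial in y; find its integer roots y ∈ {−4, ..., 4}, then test f_x and f at those candidates.
  x = -4: f_y(-4, y) = 6*y + 4; no integer root y with |y| ≤ 4.
  x = -3: f_y(-3, y) = 4*y + 1; no integer root y with |y| ≤ 4.
  x = -2: f_y(-2, y) = 2*y; vanishes at y ∈ {0}. (-2, 0): f_x = 0, f = 0 — SINGULAR.
  x = -1: f_y(-1, y) = 1; no integer root y with |y| ≤ 4.
  x = 0: f_y(0, y) = 4 - 2*y; vanishes at y ∈ {2}. (0, 2): f_x = -12 ≠ 0.
  x = 1: f_y(1, y) = 9 - 4*y; no integer root y with |y| ≤ 4.
  x = 2: f_y(2, y) = 16 - 6*y; no integer root y with |y| ≤ 4.
  x = 3: f_y(3, y) = 25 - 8*y; no integer root y with |y| ≤ 4.
  x = 4: f_y(4, y) = 36 - 10*y; no integer root y with |y| ≤ 4.
Only singular point on the grid: (-2, 0).
Classify: substitute x = -2 + u, y = 0 + v and expand: f = -u**3 + u**2*v - u**2 - u*v**2 + v**2.
No constant or linear terms (consistent with a singular point). Quadratic part: -u**2 + v**2. Cubic part: -u**3 + u**2*v - u*v**2.
The quadratic part v**2 - u**2 = (v − u)(v + u) splits into two distinct linear factors, so there are two distinct tangent lines y − 0 = ±(x − -2) — this is a node (ordinary double point).
Classification: node.


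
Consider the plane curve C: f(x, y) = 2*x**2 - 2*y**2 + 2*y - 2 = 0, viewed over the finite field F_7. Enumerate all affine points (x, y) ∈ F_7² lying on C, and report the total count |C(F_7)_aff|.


Affine F_7-points: {(0, 3), (0, 5), (1, 0), (1, 1), (6, 0), (6, 1)}; count = 6.

For each of the 49 pairs (x, y) ∈ F_7², evaluate f(x, y) mod 7. Record the zeros.
  x = 0: [0↦5, 1↦5, 2↦1, 3↦0, 4↦2, 5↦0, 6↦1]  zeros at y ∈ {3, 5}
  x = 1: [0↦0, 1↦0, 2↦3, 3↦2, 4↦4, 5↦2, 6↦3]  zeros at y ∈ {0, 1}
  x = 2: [0↦6, 1↦6, 2↦2, 3↦1, 4↦3, 5↦1, 6↦2]  zeros at y ∈ ∅
  x = 3: [0↦2, 1↦2, 2↦5, 3↦4, 4↦6, 5↦4, 6↦5]  zeros at y ∈ ∅
  x = 4: [0↦2, 1↦2, 2↦5, 3↦4, 4↦6, 5↦4, 6↦5]  zeros at y ∈ ∅
  x = 5: [0↦6, 1↦6, 2↦2, 3↦1, 4↦3, 5↦1, 6↦2]  zeros at y ∈ ∅
  x = 6: [0↦0, 1↦0, 2↦3, 3↦2, 4↦4, 5↦2, 6↦3]  zeros at y ∈ {0, 1}
Collecting zeros: affine points = {(0, 3), (0, 5), (1, 0), (1, 1), (6, 0), (6, 1)}.
Total count |C(F_7)_aff| = 6.


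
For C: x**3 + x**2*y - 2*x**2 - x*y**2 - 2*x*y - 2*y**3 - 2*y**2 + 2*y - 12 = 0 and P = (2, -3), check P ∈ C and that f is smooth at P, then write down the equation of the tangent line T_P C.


Tangent line at P: -11*x - 28*y - 62 = 0.

Step 1: f(2, -3) = 0, so P lies on C.
Step 2: partial derivatives
  f_x(x, y) = 3*x**2 + 2*x*y - 4*x - y**2 - 2*y, f_y(x, y) = x**2 - 2*x*y - 2*x - 6*y**2 - 4*y + 2.
  f_x(P) = -11, f_y(P) = -28 (gradient nonzero, so P is smooth).
Step 3: tangent line at P: -11·(x − 2) + -28·(y − -3) = 0.
Expanding: -11*x - 28*y - 62 = 0.


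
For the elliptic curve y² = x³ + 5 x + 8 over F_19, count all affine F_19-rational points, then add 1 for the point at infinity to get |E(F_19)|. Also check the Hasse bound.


Affine points = {(2, 8), (2, 11), (4, 4), (4, 15), (5, 5), (5, 14), (6, 8), (6, 11), (7, 5), (7, 14), (8, 3), (8, 16), (11, 8), (11, 11), (13, 3), (13, 16), (15, 0), (16, 2), (16, 17), (17, 3), (17, 16)}; affine count = 21; |E(F_19)| = 22.

Discriminant check: Δ ∝ 4a³ + 27b² = 4·5³ + 27·8² = 4·125 + 27·64 ≡ 5 (mod 19). Nonzero ⇒ E is nonsingular.
For each x ∈ F_19, compute rhs = x³ + 5·x + 8 mod 19, then count y ∈ F_19 with y² ≡ rhs.
  x = 0: rhs = 8, matching y values: none (0 points).
  x = 1: rhs = 14, matching y values: none (0 points).
  x = 2: rhs = 7, matching y values: 8, 11 (2 points).
  x = 3: rhs = 12, matching y values: none (0 points).
  x = 4: rhs = 16, matching y values: 4, 15 (2 points).
  x = 5: rhs = 6, matching y values: 5, 14 (2 points).
  x = 6: rhs = 7, matching y values: 8, 11 (2 points).
  x = 7: rhs = 6, matching y values: 5, 14 (2 points).
  x = 8: rhs = 9, matching y values: 3, 16 (2 points).
  x = 9: rhs = 3, matching y values: none (0 points).
  x = 10: rhs = 13, matching y values: none (0 points).
  x = 11: rhs = 7, matching y values: 8, 11 (2 points).
  x = 12: rhs = 10, matching y values: none (0 points).
  x = 13: rhs = 9, matching y values: 3, 16 (2 points).
  x = 14: rhs = 10, matching y values: none (0 points).
  x = 15: rhs = 0, matching y values: 0 (1 points).
  x = 16: rhs = 4, matching y values: 2, 17 (2 points).
  x = 17: rhs = 9, matching y values: 3, 16 (2 points).
  x = 18: rhs = 2, matching y values: none (0 points).
Total affine count: 21.
Full point count |E(F_19)| = 21 + 1 = 22.
Hasse bound: |22 − (19+1)| = |2| = 2 ≤ 2√19 ≈ 8.7178 ✓.


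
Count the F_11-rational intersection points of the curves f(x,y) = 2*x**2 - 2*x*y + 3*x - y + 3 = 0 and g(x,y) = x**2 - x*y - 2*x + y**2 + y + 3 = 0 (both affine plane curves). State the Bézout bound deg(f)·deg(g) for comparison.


Common zeros: ∅; count = 0; Bézout bound = 4.

deg(f) = 2, deg(g) = 2, so Bézout bound = 4.
Scan x ∈ F_11. For each x, list the y ∈ F_11 with f(x, y) ≡ 0 and those with g(x, y) ≡ 0 (mod 11); the common zeros in that column are the intersection.
  x = 0: f ≡ 0 at y ∈ {3}; g ≡ 0 at y ∈ {5}; common: ∅.
  x = 1: f ≡ 0 at y ∈ {10}; g ≡ 0 at y ∈ {3, 8}; common: ∅.
  x = 2: f ≡ 0 at y ∈ {10}; g ≡ 0 at y ∈ {6}; common: ∅.
  x = 3: f ≡ 0 at y ∈ {9}; g ≡ 0 at y ∈ ∅; common: ∅.
  x = 4: f ≡ 0 at y ∈ {4}; g ≡ 0 at y ∈ {0, 3}; common: ∅.
  x = 5: f ≡ 0 at y ∈ ∅; g ≡ 0 at y ∈ ∅; common: ∅.
  x = 6: f ≡ 0 at y ∈ {8}; g ≡ 0 at y ∈ {6, 10}; common: ∅.
  x = 7: f ≡ 0 at y ∈ {3}; g ≡ 0 at y ∈ {1, 5}; common: ∅.
  x = 8: f ≡ 0 at y ∈ {2}; g ≡ 0 at y ∈ ∅; common: ∅.
  x = 9: f ≡ 0 at y ∈ {2}; g ≡ 0 at y ∈ {0, 8}; common: ∅.
  x = 10: f ≡ 0 at y ∈ {9}; g ≡ 0 at y ∈ ∅; common: ∅.
Collecting: common zeros = ∅, so the count is 0.
Comparison with the Bézout bound: 0 ≤ 4 = deg(f)·deg(g), as expected for curves with no common component (the affine F_11-count falls short of the bound because intersections may lie at infinity, over extension fields, or carry multiplicity).


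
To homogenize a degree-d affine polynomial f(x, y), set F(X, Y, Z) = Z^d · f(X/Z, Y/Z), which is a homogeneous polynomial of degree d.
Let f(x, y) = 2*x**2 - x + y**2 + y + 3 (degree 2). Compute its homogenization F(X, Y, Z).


F(X, Y, Z) = 2*X**2 - X*Z + Y**2 + Y*Z + 3*Z**2

deg(f) = 2.
Substitute x = X/Z, y = Y/Z into f, then multiply by Z^2.
  monomial 2·x^2·y^0 ↦ 2·X^2·Y^0·Z^0.
  monomial -1·x^1·y^0 ↦ -1·X^1·Y^0·Z^1.
  monomial 1·x^0·y^2 ↦ 1·X^0·Y^2·Z^0.
  monomial 1·x^0·y^1 ↦ 1·X^0·Y^1·Z^1.
  monomial 3·x^0·y^0 ↦ 3·X^0·Y^0·Z^2.
Collecting: F(X, Y, Z) = 2*X**2 - X*Z + Y**2 + Y*Z + 3*Z**2.


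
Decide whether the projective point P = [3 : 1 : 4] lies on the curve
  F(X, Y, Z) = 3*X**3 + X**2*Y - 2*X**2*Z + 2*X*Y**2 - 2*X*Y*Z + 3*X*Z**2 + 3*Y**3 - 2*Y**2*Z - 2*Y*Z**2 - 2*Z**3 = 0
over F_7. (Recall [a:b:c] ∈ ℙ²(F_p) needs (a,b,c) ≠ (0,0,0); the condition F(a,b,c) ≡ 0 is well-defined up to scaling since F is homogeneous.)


F(3,1,4) ≡ 0 (mod 7); P is on the curve.

Evaluate F(3, 1, 4) term-by-term (mod 7).
  3*X**3 ↦ 3·27·1·1 = 81
  X**2*Y ↦ 1·9·1·1 = 9
  -2*X**2*Z ↦ -2·9·1·4 = -72
  2*X*Y**2 ↦ 2·3·1·1 = 6
  -2*X*Y*Z ↦ -2·3·1·4 = -24
  3*X*Z**2 ↦ 3·3·1·16 = 144
  3*Y**3 ↦ 3·1·1·1 = 3
  -2*Y**2*Z ↦ -2·1·1·4 = -8
  -2*Y*Z**2 ↦ -2·1·1·16 = -32
  -2*Z**3 ↦ -2·1·1·64 = -128
Sum: F(3, 1, 4) = (81) + (9) + (-72) + (6) + (-24) + (144) + (3) + (-8) + (-32) + (-128) = -21.
Reducing mod 7: -21 ≡ 0 (mod 7).
Since F(a, b, c) ≡ 0 (mod 7), P lies on the curve.


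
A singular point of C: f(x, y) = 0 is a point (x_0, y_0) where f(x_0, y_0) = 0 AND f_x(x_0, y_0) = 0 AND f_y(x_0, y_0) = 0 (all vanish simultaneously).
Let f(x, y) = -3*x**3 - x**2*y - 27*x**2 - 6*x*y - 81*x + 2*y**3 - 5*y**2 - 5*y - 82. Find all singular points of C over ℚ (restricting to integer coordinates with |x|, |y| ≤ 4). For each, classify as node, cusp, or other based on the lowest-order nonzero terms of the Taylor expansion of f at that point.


Singular points: {(-3, 1)}; classification: node.

Compute partial derivatives:
  f_x = -9*x**2 - 2*x*y - 54*x - 6*y - 81.
  f_y = -x**2 - 6*x + 6*y**2 - 10*y - 5.
Scan x_0 ∈ {−4, ..., 4}. For each x_0, f_y(x_0, y) is a polynomial in y; find its integer roots y ∈ {−4, ..., 4}, then test f_x and f at those candidates.
  x = -4: f_y(-4, y) = 6*y**2 - 10*y + 3; no integer root y with |y| ≤ 4.
  x = -3: f_y(-3, y) = 6*y**2 - 10*y + 4; vanishes at y ∈ {1}. (-3, 1): f_x = 0, f = 0 — SINGULAR.
  x = -2: f_y(-2, y) = 6*y**2 - 10*y + 3; no integer root y with |y| ≤ 4.
  x = -1: f_y(-1, y) = 6*y**2 - 10*y; vanishes at y ∈ {0}. (-1, 0): f_x = -36 ≠ 0.
  x = 0: f_y(0, y) = 6*y**2 - 10*y - 5; no integer root y with |y| ≤ 4.
  x = 1: f_y(1, y) = 6*y**2 - 10*y - 12; no integer root y with |y| ≤ 4.
  x = 2: f_y(2, y) = 6*y**2 - 10*y - 21; no integer root y with |y| ≤ 4.
  x = 3: f_y(3, y) = 6*y**2 - 10*y - 32; no integer root y with |y| ≤ 4.
  x = 4: f_y(4, y) = 6*y**2 - 10*y - 45; no integer root y with |y| ≤ 4.
Only singular point on the grid: (-3, 1).
Classify: substitute x = -3 + u, y = 1 + v and expand: f = -3*u**3 - u**2*v - u**2 + 2*v**3 + v**2.
No constant or linear terms (consistent with a singular point). Quadratic part: -u**2 + v**2. Cubic part: -3*u**3 - u**2*v + 2*v**3.
The quadratic part v**2 - u**2 = (v − u)(v + u) splits into two distinct linear factors, so there are two distinct tangent lines y − 1 = ±(x − -3) — this is a node (ordinary double point).
Classification: node.


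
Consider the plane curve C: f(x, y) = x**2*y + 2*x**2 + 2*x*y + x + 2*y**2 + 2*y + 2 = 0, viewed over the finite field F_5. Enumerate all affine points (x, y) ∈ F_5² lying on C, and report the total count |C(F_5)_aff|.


Affine F_5-points: {(1, 0), (2, 2), (2, 3), (3, 2)}; count = 4.

For each of the 25 pairs (x, y) ∈ F_5², evaluate f(x, y) mod 5. Record the zeros.
  x = 0: [0↦2, 1↦1, 2↦4, 3↦1, 4↦2]  zeros at y ∈ ∅
  x = 1: [0↦0, 1↦2, 2↦3, 3↦3, 4↦2]  zeros at y ∈ {0}
  x = 2: [0↦2, 1↦4, 2↦0, 3↦0, 4↦4]  zeros at y ∈ {2, 3}
  x = 3: [0↦3, 1↦2, 2↦0, 3↦2, 4↦3]  zeros at y ∈ {2}
  x = 4: [0↦3, 1↦1, 2↦3, 3↦4, 4↦4]  zeros at y ∈ ∅
Collecting zeros: affine points = {(1, 0), (2, 2), (2, 3), (3, 2)}.
Total count |C(F_5)_aff| = 4.


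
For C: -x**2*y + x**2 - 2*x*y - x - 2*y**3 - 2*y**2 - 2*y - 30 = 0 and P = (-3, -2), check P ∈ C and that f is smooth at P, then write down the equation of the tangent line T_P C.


Tangent line at P: -15*x - 21*y - 87 = 0.

Step 1: f(-3, -2) = 0, so P lies on C.
Step 2: partial derivatives
  f_x(x, y) = -2*x*y + 2*x - 2*y - 1, f_y(x, y) = -x**2 - 2*x - 6*y**2 - 4*y - 2.
  f_x(P) = -15, f_y(P) = -21 (gradient nonzero, so P is smooth).
Step 3: tangent line at P: -15·(x − -3) + -21·(y − -2) = 0.
Expanding: -15*x - 21*y - 87 = 0.


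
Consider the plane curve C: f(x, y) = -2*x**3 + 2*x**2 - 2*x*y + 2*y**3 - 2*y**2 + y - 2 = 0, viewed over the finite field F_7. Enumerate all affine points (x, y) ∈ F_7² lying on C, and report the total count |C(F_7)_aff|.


Affine F_7-points: {(0, 4), (0, 5), (0, 6), (2, 5), (4, 0), (4, 1), (6, 5)}; count = 7.

For each of the 49 pairs (x, y) ∈ F_7², evaluate f(x, y) mod 7. Record the zeros.
  x = 0: [0↦5, 1↦6, 2↦1, 3↦2, 4↦0, 5↦0, 6↦0]  zeros at y ∈ {4, 5, 6}
  x = 1: [0↦5, 1↦4, 2↦4, 3↦3, 4↦6, 5↦4, 6↦2]  zeros at y ∈ ∅
  x = 2: [0↦4, 1↦1, 2↦6, 3↦3, 4↦4, 5↦0, 6↦3]  zeros at y ∈ {5}
  x = 3: [0↦4, 1↦6, 2↦2, 3↦4, 4↦3, 5↦4, 6↦5]  zeros at y ∈ ∅
  x = 4: [0↦0, 1↦0, 2↦1, 3↦1, 4↦5, 5↦4, 6↦3]  zeros at y ∈ {0, 1}
  x = 5: [0↦1, 1↦6, 2↦5, 3↦3, 4↦5, 5↦2, 6↦6]  zeros at y ∈ ∅
  x = 6: [0↦2, 1↦5, 2↦2, 3↦5, 4↦5, 5↦0, 6↦2]  zeros at y ∈ {5}
Collecting zeros: affine points = {(0, 4), (0, 5), (0, 6), (2, 5), (4, 0), (4, 1), (6, 5)}.
Total count |C(F_7)_aff| = 7.


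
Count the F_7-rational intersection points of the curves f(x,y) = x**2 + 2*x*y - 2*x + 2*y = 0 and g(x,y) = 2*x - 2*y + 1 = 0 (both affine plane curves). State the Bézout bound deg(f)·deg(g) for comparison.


Common zeros: ∅; count = 0; Bézout bound = 2.

deg(f) = 2, deg(g) = 1, so Bézout bound = 2.
Scan x ∈ F_7. For each x, list the y ∈ F_7 with f(x, y) ≡ 0 and those with g(x, y) ≡ 0 (mod 7); the common zeros in that column are the intersection.
  x = 0: f ≡ 0 at y ∈ {0}; g ≡ 0 at y ∈ {4}; common: ∅.
  x = 1: f ≡ 0 at y ∈ {2}; g ≡ 0 at y ∈ {5}; common: ∅.
  x = 2: f ≡ 0 at y ∈ {0}; g ≡ 0 at y ∈ {6}; common: ∅.
  x = 3: f ≡ 0 at y ∈ {4}; g ≡ 0 at y ∈ {0}; common: ∅.
  x = 4: f ≡ 0 at y ∈ {2}; g ≡ 0 at y ∈ {1}; common: ∅.
  x = 5: f ≡ 0 at y ∈ {4}; g ≡ 0 at y ∈ {2}; common: ∅.
  x = 6: f ≡ 0 at y ∈ ∅; g ≡ 0 at y ∈ {3}; common: ∅.
Collecting: common zeros = ∅, so the count is 0.
Comparison with the Bézout bound: 0 ≤ 2 = deg(f)·deg(g), as expected for curves with no common component (the affine F_7-count falls short of the bound because intersections may lie at infinity, over extension fields, or carry multiplicity).


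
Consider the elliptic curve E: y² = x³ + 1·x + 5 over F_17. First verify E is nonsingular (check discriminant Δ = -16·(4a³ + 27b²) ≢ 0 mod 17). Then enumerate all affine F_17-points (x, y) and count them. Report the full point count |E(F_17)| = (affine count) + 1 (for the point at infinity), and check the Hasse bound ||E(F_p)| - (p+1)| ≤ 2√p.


Affine points = {(2, 7), (2, 10), (3, 1), (3, 16), (5, 4), (5, 13), (7, 7), (7, 10), (8, 7), (8, 10), (11, 2), (11, 15), (14, 3), (14, 14)}; affine count = 14; |E(F_17)| = 15.

Discriminant check: Δ ∝ 4a³ + 27b² = 4·1³ + 27·5² = 4·1 + 27·25 ≡ 16 (mod 17). Nonzero ⇒ E is nonsingular.
For each x ∈ F_17, compute rhs = x³ + 1·x + 5 mod 17, then count y ∈ F_17 with y² ≡ rhs.
  x = 0: rhs = 5, matching y values: none (0 points).
  x = 1: rhs = 7, matching y values: none (0 points).
  x = 2: rhs = 15, matching y values: 7, 10 (2 points).
  x = 3: rhs = 1, matching y values: 1, 16 (2 points).
  x = 4: rhs = 5, matching y values: none (0 points).
  x = 5: rhs = 16, matching y values: 4, 13 (2 points).
  x = 6: rhs = 6, matching y values: none (0 points).
  x = 7: rhs = 15, matching y values: 7, 10 (2 points).
  x = 8: rhs = 15, matching y values: 7, 10 (2 points).
  x = 9: rhs = 12, matching y values: none (0 points).
  x = 10: rhs = 12, matching y values: none (0 points).
  x = 11: rhs = 4, matching y values: 2, 15 (2 points).
  x = 12: rhs = 11, matching y values: none (0 points).
  x = 13: rhs = 5, matching y values: none (0 points).
  x = 14: rhs = 9, matching y values: 3, 14 (2 points).
  x = 15: rhs = 12, matching y values: none (0 points).
  x = 16: rhs = 3, matching y values: none (0 points).
Total affine count: 14.
Full point count |E(F_17)| = 14 + 1 = 15.
Hasse bound: |15 − (17+1)| = |-3| = 3 ≤ 2√17 ≈ 8.2462 ✓.
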